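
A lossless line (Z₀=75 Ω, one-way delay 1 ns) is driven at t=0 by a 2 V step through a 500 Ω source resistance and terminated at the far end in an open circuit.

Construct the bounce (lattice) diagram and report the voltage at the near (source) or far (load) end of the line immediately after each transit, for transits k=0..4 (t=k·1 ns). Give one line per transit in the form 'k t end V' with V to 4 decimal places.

Γ_L=1.000000, Γ_S=0.739130; launch V₁=2·75/575=0.260870
k=0 src: V=0.2609
k=1 load: inc=0.260870, refl=0.260870·1.000000=0.2609; V=0.000000+0.260870+0.260870=0.5217
k=2 src: inc=0.260870, refl=0.260870·0.739130=0.1928; V=0.260870+0.260870+0.192817=0.7146
k=3 load: inc=0.192817, refl=0.192817·1.000000=0.1928; V=0.521739+0.192817+0.192817=0.9074
k=4 src: inc=0.192817, refl=0.192817·0.739130=0.1425; V=0.714556+0.192817+0.142517=1.0499

0 0 source 0.2609
1 1 load 0.5217
2 2 source 0.7146
3 3 load 0.9074
4 4 source 1.0499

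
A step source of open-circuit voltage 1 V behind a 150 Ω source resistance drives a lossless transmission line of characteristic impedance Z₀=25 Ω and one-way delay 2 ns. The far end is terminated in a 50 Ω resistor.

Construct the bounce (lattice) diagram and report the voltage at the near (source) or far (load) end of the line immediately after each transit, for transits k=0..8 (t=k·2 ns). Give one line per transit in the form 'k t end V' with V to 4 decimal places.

0 0 source 0.1429
1 2 load 0.1905
2 4 source 0.2245
3 6 load 0.2358
4 8 source 0.2439
5 10 load 0.2466
6 12 source 0.2486
7 14 load 0.2492
8 16 source 0.2497

Γ_L=0.333333, Γ_S=0.714286; launch V₁=1·25/175=0.142857
k=0 src: V=0.1429
k=1 load: inc=0.142857, refl=0.142857·0.333333=0.0476; V=0.000000+0.142857+0.047619=0.1905
k=2 src: inc=0.047619, refl=0.047619·0.714286=0.0340; V=0.142857+0.047619+0.034014=0.2245
k=3 load: inc=0.034014, refl=0.034014·0.333333=0.0113; V=0.190476+0.034014+0.011338=0.2358
k=4 src: inc=0.011338, refl=0.011338·0.714286=0.0081; V=0.224490+0.011338+0.008098=0.2439
k=5 load: inc=0.008098, refl=0.008098·0.333333=0.0027; V=0.235828+0.008098+0.002699=0.2466
k=6 src: inc=0.002699, refl=0.002699·0.714286=0.0019; V=0.243926+0.002699+0.001928=0.2486
k=7 load: inc=0.001928, refl=0.001928·0.333333=0.0006; V=0.246626+0.001928+0.000643=0.2492
k=8 src: inc=0.000643, refl=0.000643·0.714286=0.0005; V=0.248554+0.000643+0.000459=0.2497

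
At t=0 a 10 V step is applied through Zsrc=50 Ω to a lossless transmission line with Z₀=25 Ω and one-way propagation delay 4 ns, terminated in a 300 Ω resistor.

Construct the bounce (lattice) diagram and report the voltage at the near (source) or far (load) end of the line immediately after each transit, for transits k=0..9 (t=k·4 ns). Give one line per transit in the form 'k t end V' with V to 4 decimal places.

Γ_L=0.846154, Γ_S=0.333333; launch V₁=10·25/75=3.333333
k=0 src: V=3.3333
k=1 load: inc=3.333333, refl=3.333333·0.846154=2.8205; V=0.000000+3.333333+2.820513=6.1538
k=2 src: inc=2.820513, refl=2.820513·0.333333=0.9402; V=3.333333+2.820513+0.940171=7.0940
k=3 load: inc=0.940171, refl=0.940171·0.846154=0.7955; V=6.153846+0.940171+0.795529=7.8895
k=4 src: inc=0.795529, refl=0.795529·0.333333=0.2652; V=7.094017+0.795529+0.265176=8.1547
k=5 load: inc=0.265176, refl=0.265176·0.846154=0.2244; V=7.889546+0.265176+0.224380=8.3791
k=6 src: inc=0.224380, refl=0.224380·0.333333=0.0748; V=8.154723+0.224380+0.074793=8.4539
k=7 load: inc=0.074793, refl=0.074793·0.846154=0.0633; V=8.379103+0.074793+0.063287=8.5172
k=8 src: inc=0.063287, refl=0.063287·0.333333=0.0211; V=8.453896+0.063287+0.021096=8.5383
k=9 load: inc=0.021096, refl=0.021096·0.846154=0.0179; V=8.517183+0.021096+0.017850=8.5561

0 0 source 3.3333
1 4 load 6.1538
2 8 source 7.0940
3 12 load 7.8895
4 16 source 8.1547
5 20 load 8.3791
6 24 source 8.4539
7 28 load 8.5172
8 32 source 8.5383
9 36 load 8.5561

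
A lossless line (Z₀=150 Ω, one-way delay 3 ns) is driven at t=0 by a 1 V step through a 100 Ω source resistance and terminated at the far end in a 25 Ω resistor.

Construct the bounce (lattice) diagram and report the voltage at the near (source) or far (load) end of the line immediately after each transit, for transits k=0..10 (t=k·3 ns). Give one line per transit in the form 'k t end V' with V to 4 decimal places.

Γ_L=-0.714286, Γ_S=-0.200000; launch V₁=1·150/250=0.600000
k=0 src: V=0.6000
k=1 load: inc=0.600000, refl=0.600000·-0.714286=-0.4286; V=0.000000+0.600000+-0.428571=0.1714
k=2 src: inc=-0.428571, refl=-0.428571·-0.200000=0.0857; V=0.600000+-0.428571+0.085714=0.2571
k=3 load: inc=0.085714, refl=0.085714·-0.714286=-0.0612; V=0.171429+0.085714+-0.061224=0.1959
k=4 src: inc=-0.061224, refl=-0.061224·-0.200000=0.0122; V=0.257143+-0.061224+0.012245=0.2082
k=5 load: inc=0.012245, refl=0.012245·-0.714286=-0.0087; V=0.195918+0.012245+-0.008746=0.1994
k=6 src: inc=-0.008746, refl=-0.008746·-0.200000=0.0017; V=0.208163+-0.008746+0.001749=0.2012
k=7 load: inc=0.001749, refl=0.001749·-0.714286=-0.0012; V=0.199417+0.001749+-0.001249=0.1999
k=8 src: inc=-0.001249, refl=-0.001249·-0.200000=0.0002; V=0.201166+-0.001249+0.000250=0.2002
k=9 load: inc=0.000250, refl=0.000250·-0.714286=-0.0002; V=0.199917+0.000250+-0.000178=0.2000
k=10 src: inc=-0.000178, refl=-0.000178·-0.200000=0.0000; V=0.200167+-0.000178+0.000036=0.2000

0 0 source 0.6000
1 3 load 0.1714
2 6 source 0.2571
3 9 load 0.1959
4 12 source 0.2082
5 15 load 0.1994
6 18 source 0.2012
7 21 load 0.1999
8 24 source 0.2002
9 27 load 0.2000
10 30 source 0.2000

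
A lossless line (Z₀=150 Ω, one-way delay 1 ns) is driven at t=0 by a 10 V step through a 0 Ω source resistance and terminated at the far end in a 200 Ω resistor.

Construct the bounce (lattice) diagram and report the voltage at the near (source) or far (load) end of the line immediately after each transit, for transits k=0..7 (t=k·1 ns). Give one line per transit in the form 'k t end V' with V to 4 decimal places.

Γ_L=0.142857, Γ_S=-1.000000; launch V₁=10·150/150=10.000000
k=0 src: V=10.0000
k=1 load: inc=10.000000, refl=10.000000·0.142857=1.4286; V=0.000000+10.000000+1.428571=11.4286
k=2 src: inc=1.428571, refl=1.428571·-1.000000=-1.4286; V=10.000000+1.428571+-1.428571=10.0000
k=3 load: inc=-1.428571, refl=-1.428571·0.142857=-0.2041; V=11.428571+-1.428571+-0.204082=9.7959
k=4 src: inc=-0.204082, refl=-0.204082·-1.000000=0.2041; V=10.000000+-0.204082+0.204082=10.0000
k=5 load: inc=0.204082, refl=0.204082·0.142857=0.0292; V=9.795918+0.204082+0.029155=10.0292
k=6 src: inc=0.029155, refl=0.029155·-1.000000=-0.0292; V=10.000000+0.029155+-0.029155=10.0000
k=7 load: inc=-0.029155, refl=-0.029155·0.142857=-0.0042; V=10.029155+-0.029155+-0.004165=9.9958

0 0 source 10.0000
1 1 load 11.4286
2 2 source 10.0000
3 3 load 9.7959
4 4 source 10.0000
5 5 load 10.0292
6 6 source 10.0000
7 7 load 9.9958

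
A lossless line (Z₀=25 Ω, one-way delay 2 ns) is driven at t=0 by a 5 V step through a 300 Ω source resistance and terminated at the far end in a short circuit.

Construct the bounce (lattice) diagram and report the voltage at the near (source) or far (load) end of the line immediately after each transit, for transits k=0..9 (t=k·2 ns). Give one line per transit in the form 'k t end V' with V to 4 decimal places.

0 0 source 0.3846
1 2 load 0.0000
2 4 source -0.3254
3 6 load 0.0000
4 8 source 0.2754
5 10 load 0.0000
6 12 source -0.2330
7 14 load 0.0000
8 16 source 0.1972
9 18 load 0.0000

Γ_L=-1.000000, Γ_S=0.846154; launch V₁=5·25/325=0.384615
k=0 src: V=0.3846
k=1 load: inc=0.384615, refl=0.384615·-1.000000=-0.3846; V=0.000000+0.384615+-0.384615=0.0000
k=2 src: inc=-0.384615, refl=-0.384615·0.846154=-0.3254; V=0.384615+-0.384615+-0.325444=-0.3254
k=3 load: inc=-0.325444, refl=-0.325444·-1.000000=0.3254; V=0.000000+-0.325444+0.325444=0.0000
k=4 src: inc=0.325444, refl=0.325444·0.846154=0.2754; V=-0.325444+0.325444+0.275376=0.2754
k=5 load: inc=0.275376, refl=0.275376·-1.000000=-0.2754; V=0.000000+0.275376+-0.275376=0.0000
k=6 src: inc=-0.275376, refl=-0.275376·0.846154=-0.2330; V=0.275376+-0.275376+-0.233010=-0.2330
k=7 load: inc=-0.233010, refl=-0.233010·-1.000000=0.2330; V=0.000000+-0.233010+0.233010=0.0000
k=8 src: inc=0.233010, refl=0.233010·0.846154=0.1972; V=-0.233010+0.233010+0.197162=0.1972
k=9 load: inc=0.197162, refl=0.197162·-1.000000=-0.1972; V=0.000000+0.197162+-0.197162=0.0000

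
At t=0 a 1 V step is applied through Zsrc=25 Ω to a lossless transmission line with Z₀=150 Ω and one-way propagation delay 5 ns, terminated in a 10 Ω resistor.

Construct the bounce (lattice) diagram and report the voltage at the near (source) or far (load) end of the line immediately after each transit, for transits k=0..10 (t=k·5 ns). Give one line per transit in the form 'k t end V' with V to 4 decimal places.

0 0 source 0.8571
1 5 load 0.1071
2 10 source 0.6429
3 15 load 0.1741
4 20 source 0.5089
5 25 load 0.2160
6 30 source 0.4252
7 35 load 0.2421
8 40 source 0.3729
9 45 load 0.2585
10 50 source 0.3402

Γ_L=-0.875000, Γ_S=-0.714286; launch V₁=1·150/175=0.857143
k=0 src: V=0.8571
k=1 load: inc=0.857143, refl=0.857143·-0.875000=-0.7500; V=0.000000+0.857143+-0.750000=0.1071
k=2 src: inc=-0.750000, refl=-0.750000·-0.714286=0.5357; V=0.857143+-0.750000+0.535714=0.6429
k=3 load: inc=0.535714, refl=0.535714·-0.875000=-0.4688; V=0.107143+0.535714+-0.468750=0.1741
k=4 src: inc=-0.468750, refl=-0.468750·-0.714286=0.3348; V=0.642857+-0.468750+0.334821=0.5089
k=5 load: inc=0.334821, refl=0.334821·-0.875000=-0.2930; V=0.174107+0.334821+-0.292969=0.2160
k=6 src: inc=-0.292969, refl=-0.292969·-0.714286=0.2093; V=0.508929+-0.292969+0.209263=0.4252
k=7 load: inc=0.209263, refl=0.209263·-0.875000=-0.1831; V=0.215960+0.209263+-0.183105=0.2421
k=8 src: inc=-0.183105, refl=-0.183105·-0.714286=0.1308; V=0.425223+-0.183105+0.130790=0.3729
k=9 load: inc=0.130790, refl=0.130790·-0.875000=-0.1144; V=0.242118+0.130790+-0.114441=0.2585
k=10 src: inc=-0.114441, refl=-0.114441·-0.714286=0.0817; V=0.372907+-0.114441+0.081744=0.3402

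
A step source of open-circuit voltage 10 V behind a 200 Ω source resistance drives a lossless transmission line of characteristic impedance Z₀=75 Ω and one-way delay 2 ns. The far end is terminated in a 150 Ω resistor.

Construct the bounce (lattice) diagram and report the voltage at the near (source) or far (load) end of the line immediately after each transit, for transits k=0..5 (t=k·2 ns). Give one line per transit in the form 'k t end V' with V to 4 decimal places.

Γ_L=0.333333, Γ_S=0.454545; launch V₁=10·75/275=2.727273
k=0 src: V=2.7273
k=1 load: inc=2.727273, refl=2.727273·0.333333=0.9091; V=0.000000+2.727273+0.909091=3.6364
k=2 src: inc=0.909091, refl=0.909091·0.454545=0.4132; V=2.727273+0.909091+0.413223=4.0496
k=3 load: inc=0.413223, refl=0.413223·0.333333=0.1377; V=3.636364+0.413223+0.137741=4.1873
k=4 src: inc=0.137741, refl=0.137741·0.454545=0.0626; V=4.049587+0.137741+0.062610=4.2499
k=5 load: inc=0.062610, refl=0.062610·0.333333=0.0209; V=4.187328+0.062610+0.020870=4.2708

0 0 source 2.7273
1 2 load 3.6364
2 4 source 4.0496
3 6 load 4.1873
4 8 source 4.2499
5 10 load 4.2708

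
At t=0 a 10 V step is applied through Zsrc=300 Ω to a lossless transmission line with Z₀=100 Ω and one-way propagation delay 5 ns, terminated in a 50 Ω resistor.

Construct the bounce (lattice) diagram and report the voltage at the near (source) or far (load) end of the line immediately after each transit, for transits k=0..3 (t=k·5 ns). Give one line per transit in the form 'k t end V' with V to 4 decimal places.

Γ_L=-0.333333, Γ_S=0.500000; launch V₁=10·100/400=2.500000
k=0 src: V=2.5000
k=1 load: inc=2.500000, refl=2.500000·-0.333333=-0.8333; V=0.000000+2.500000+-0.833333=1.6667
k=2 src: inc=-0.833333, refl=-0.833333·0.500000=-0.4167; V=2.500000+-0.833333+-0.416667=1.2500
k=3 load: inc=-0.416667, refl=-0.416667·-0.333333=0.1389; V=1.666667+-0.416667+0.138889=1.3889

0 0 source 2.5000
1 5 load 1.6667
2 10 source 1.2500
3 15 load 1.3889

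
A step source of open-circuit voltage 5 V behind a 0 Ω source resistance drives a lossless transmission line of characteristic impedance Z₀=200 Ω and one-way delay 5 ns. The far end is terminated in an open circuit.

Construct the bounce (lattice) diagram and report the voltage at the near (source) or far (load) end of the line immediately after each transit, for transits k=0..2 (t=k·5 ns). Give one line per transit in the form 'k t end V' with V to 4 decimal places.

0 0 source 5.0000
1 5 load 10.0000
2 10 source 5.0000

Γ_L=1.000000, Γ_S=-1.000000; launch V₁=5·200/200=5.000000
k=0 src: V=5.0000
k=1 load: inc=5.000000, refl=5.000000·1.000000=5.0000; V=0.000000+5.000000+5.000000=10.0000
k=2 src: inc=5.000000, refl=5.000000·-1.000000=-5.0000; V=5.000000+5.000000+-5.000000=5.0000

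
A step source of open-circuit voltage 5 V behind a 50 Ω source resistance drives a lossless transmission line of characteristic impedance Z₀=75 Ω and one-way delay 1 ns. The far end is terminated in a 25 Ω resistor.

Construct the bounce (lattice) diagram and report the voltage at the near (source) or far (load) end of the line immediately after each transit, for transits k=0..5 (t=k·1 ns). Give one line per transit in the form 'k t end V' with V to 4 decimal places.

0 0 source 3.0000
1 1 load 1.5000
2 2 source 1.8000
3 3 load 1.6500
4 4 source 1.6800
5 5 load 1.6650

Γ_L=-0.500000, Γ_S=-0.200000; launch V₁=5·75/125=3.000000
k=0 src: V=3.0000
k=1 load: inc=3.000000, refl=3.000000·-0.500000=-1.5000; V=0.000000+3.000000+-1.500000=1.5000
k=2 src: inc=-1.500000, refl=-1.500000·-0.200000=0.3000; V=3.000000+-1.500000+0.300000=1.8000
k=3 load: inc=0.300000, refl=0.300000·-0.500000=-0.1500; V=1.500000+0.300000+-0.150000=1.6500
k=4 src: inc=-0.150000, refl=-0.150000·-0.200000=0.0300; V=1.800000+-0.150000+0.030000=1.6800
k=5 load: inc=0.030000, refl=0.030000·-0.500000=-0.0150; V=1.650000+0.030000+-0.015000=1.6650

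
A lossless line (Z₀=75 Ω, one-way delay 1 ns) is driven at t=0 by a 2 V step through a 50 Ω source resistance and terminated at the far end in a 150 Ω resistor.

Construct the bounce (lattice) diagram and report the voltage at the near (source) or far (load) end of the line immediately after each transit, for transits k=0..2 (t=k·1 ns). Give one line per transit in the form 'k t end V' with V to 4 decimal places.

Γ_L=0.333333, Γ_S=-0.200000; launch V₁=2·75/125=1.200000
k=0 src: V=1.2000
k=1 load: inc=1.200000, refl=1.200000·0.333333=0.4000; V=0.000000+1.200000+0.400000=1.6000
k=2 src: inc=0.400000, refl=0.400000·-0.200000=-0.0800; V=1.200000+0.400000+-0.080000=1.5200

0 0 source 1.2000
1 1 load 1.6000
2 2 source 1.5200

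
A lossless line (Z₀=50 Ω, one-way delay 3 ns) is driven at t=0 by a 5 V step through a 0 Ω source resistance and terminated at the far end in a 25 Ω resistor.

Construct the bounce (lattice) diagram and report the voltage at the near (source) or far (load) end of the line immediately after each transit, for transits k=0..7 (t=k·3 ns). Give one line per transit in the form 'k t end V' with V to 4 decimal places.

0 0 source 5.0000
1 3 load 3.3333
2 6 source 5.0000
3 9 load 4.4444
4 12 source 5.0000
5 15 load 4.8148
6 18 source 5.0000
7 21 load 4.9383

Γ_L=-0.333333, Γ_S=-1.000000; launch V₁=5·50/50=5.000000
k=0 src: V=5.0000
k=1 load: inc=5.000000, refl=5.000000·-0.333333=-1.6667; V=0.000000+5.000000+-1.666667=3.3333
k=2 src: inc=-1.666667, refl=-1.666667·-1.000000=1.6667; V=5.000000+-1.666667+1.666667=5.0000
k=3 load: inc=1.666667, refl=1.666667·-0.333333=-0.5556; V=3.333333+1.666667+-0.555556=4.4444
k=4 src: inc=-0.555556, refl=-0.555556·-1.000000=0.5556; V=5.000000+-0.555556+0.555556=5.0000
k=5 load: inc=0.555556, refl=0.555556·-0.333333=-0.1852; V=4.444444+0.555556+-0.185185=4.8148
k=6 src: inc=-0.185185, refl=-0.185185·-1.000000=0.1852; V=5.000000+-0.185185+0.185185=5.0000
k=7 load: inc=0.185185, refl=0.185185·-0.333333=-0.0617; V=4.814815+0.185185+-0.061728=4.9383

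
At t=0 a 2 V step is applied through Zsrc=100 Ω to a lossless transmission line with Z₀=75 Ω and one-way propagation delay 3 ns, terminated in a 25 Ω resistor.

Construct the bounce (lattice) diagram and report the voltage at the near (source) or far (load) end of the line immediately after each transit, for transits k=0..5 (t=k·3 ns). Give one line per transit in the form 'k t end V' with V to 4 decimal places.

Γ_L=-0.500000, Γ_S=0.142857; launch V₁=2·75/175=0.857143
k=0 src: V=0.8571
k=1 load: inc=0.857143, refl=0.857143·-0.500000=-0.4286; V=0.000000+0.857143+-0.428571=0.4286
k=2 src: inc=-0.428571, refl=-0.428571·0.142857=-0.0612; V=0.857143+-0.428571+-0.061224=0.3673
k=3 load: inc=-0.061224, refl=-0.061224·-0.500000=0.0306; V=0.428571+-0.061224+0.030612=0.3980
k=4 src: inc=0.030612, refl=0.030612·0.142857=0.0044; V=0.367347+0.030612+0.004373=0.4023
k=5 load: inc=0.004373, refl=0.004373·-0.500000=-0.0022; V=0.397959+0.004373+-0.002187=0.4001

0 0 source 0.8571
1 3 load 0.4286
2 6 source 0.3673
3 9 load 0.3980
4 12 source 0.4023
5 15 load 0.4001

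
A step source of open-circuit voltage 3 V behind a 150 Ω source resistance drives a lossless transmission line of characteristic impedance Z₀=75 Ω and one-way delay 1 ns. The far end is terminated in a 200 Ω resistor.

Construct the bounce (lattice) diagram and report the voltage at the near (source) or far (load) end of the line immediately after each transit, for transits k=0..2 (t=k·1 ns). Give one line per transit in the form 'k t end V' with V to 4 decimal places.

Γ_L=0.454545, Γ_S=0.333333; launch V₁=3·75/225=1.000000
k=0 src: V=1.0000
k=1 load: inc=1.000000, refl=1.000000·0.454545=0.4545; V=0.000000+1.000000+0.454545=1.4545
k=2 src: inc=0.454545, refl=0.454545·0.333333=0.1515; V=1.000000+0.454545+0.151515=1.6061

0 0 source 1.0000
1 1 load 1.4545
2 2 source 1.6061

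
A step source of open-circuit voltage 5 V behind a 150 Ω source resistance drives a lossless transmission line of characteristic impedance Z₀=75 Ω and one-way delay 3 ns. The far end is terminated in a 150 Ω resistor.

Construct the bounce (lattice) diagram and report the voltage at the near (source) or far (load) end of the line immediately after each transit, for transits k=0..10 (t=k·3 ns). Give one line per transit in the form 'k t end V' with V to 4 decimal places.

Γ_L=0.333333, Γ_S=0.333333; launch V₁=5·75/225=1.666667
k=0 src: V=1.6667
k=1 load: inc=1.666667, refl=1.666667·0.333333=0.5556; V=0.000000+1.666667+0.555556=2.2222
k=2 src: inc=0.555556, refl=0.555556·0.333333=0.1852; V=1.666667+0.555556+0.185185=2.4074
k=3 load: inc=0.185185, refl=0.185185·0.333333=0.0617; V=2.222222+0.185185+0.061728=2.4691
k=4 src: inc=0.061728, refl=0.061728·0.333333=0.0206; V=2.407407+0.061728+0.020576=2.4897
k=5 load: inc=0.020576, refl=0.020576·0.333333=0.0069; V=2.469136+0.020576+0.006859=2.4966
k=6 src: inc=0.006859, refl=0.006859·0.333333=0.0023; V=2.489712+0.006859+0.002286=2.4989
k=7 load: inc=0.002286, refl=0.002286·0.333333=0.0008; V=2.496571+0.002286+0.000762=2.4996
k=8 src: inc=0.000762, refl=0.000762·0.333333=0.0003; V=2.498857+0.000762+0.000254=2.4999
k=9 load: inc=0.000254, refl=0.000254·0.333333=0.0001; V=2.499619+0.000254+0.000085=2.5000
k=10 src: inc=0.000085, refl=0.000085·0.333333=0.0000; V=2.499873+0.000085+0.000028=2.5000

0 0 source 1.6667
1 3 load 2.2222
2 6 source 2.4074
3 9 load 2.4691
4 12 source 2.4897
5 15 load 2.4966
6 18 source 2.4989
7 21 load 2.4996
8 24 source 2.4999
9 27 load 2.5000
10 30 source 2.5000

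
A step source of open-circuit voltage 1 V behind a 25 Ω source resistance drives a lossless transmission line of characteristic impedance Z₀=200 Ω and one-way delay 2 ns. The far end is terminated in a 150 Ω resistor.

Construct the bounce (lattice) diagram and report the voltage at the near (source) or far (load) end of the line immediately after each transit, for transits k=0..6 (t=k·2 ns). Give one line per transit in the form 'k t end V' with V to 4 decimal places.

Γ_L=-0.142857, Γ_S=-0.777778; launch V₁=1·200/225=0.888889
k=0 src: V=0.8889
k=1 load: inc=0.888889, refl=0.888889·-0.142857=-0.1270; V=0.000000+0.888889+-0.126984=0.7619
k=2 src: inc=-0.126984, refl=-0.126984·-0.777778=0.0988; V=0.888889+-0.126984+0.098765=0.8607
k=3 load: inc=0.098765, refl=0.098765·-0.142857=-0.0141; V=0.761905+0.098765+-0.014109=0.8466
k=4 src: inc=-0.014109, refl=-0.014109·-0.777778=0.0110; V=0.860670+-0.014109+0.010974=0.8575
k=5 load: inc=0.010974, refl=0.010974·-0.142857=-0.0016; V=0.846561+0.010974+-0.001568=0.8560
k=6 src: inc=-0.001568, refl=-0.001568·-0.777778=0.0012; V=0.857535+-0.001568+0.001219=0.8572

0 0 source 0.8889
1 2 load 0.7619
2 4 source 0.8607
3 6 load 0.8466
4 8 source 0.8575
5 10 load 0.8560
6 12 source 0.8572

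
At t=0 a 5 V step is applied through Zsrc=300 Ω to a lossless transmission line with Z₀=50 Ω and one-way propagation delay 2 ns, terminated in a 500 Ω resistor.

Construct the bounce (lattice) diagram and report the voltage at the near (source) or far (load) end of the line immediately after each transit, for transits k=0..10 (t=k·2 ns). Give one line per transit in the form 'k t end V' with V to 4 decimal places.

0 0 source 0.7143
1 2 load 1.2987
2 4 source 1.7161
3 6 load 2.0577
4 8 source 2.3016
5 10 load 2.5012
6 12 source 2.6438
7 14 load 2.7605
8 16 source 2.8438
9 18 load 2.9120
10 20 source 2.9607

Γ_L=0.818182, Γ_S=0.714286; launch V₁=5·50/350=0.714286
k=0 src: V=0.7143
k=1 load: inc=0.714286, refl=0.714286·0.818182=0.5844; V=0.000000+0.714286+0.584416=1.2987
k=2 src: inc=0.584416, refl=0.584416·0.714286=0.4174; V=0.714286+0.584416+0.417440=1.7161
k=3 load: inc=0.417440, refl=0.417440·0.818182=0.3415; V=1.298701+0.417440+0.341542=2.0577
k=4 src: inc=0.341542, refl=0.341542·0.714286=0.2440; V=1.716141+0.341542+0.243958=2.3016
k=5 load: inc=0.243958, refl=0.243958·0.818182=0.1996; V=2.057683+0.243958+0.199602=2.5012
k=6 src: inc=0.199602, refl=0.199602·0.714286=0.1426; V=2.301641+0.199602+0.142573=2.6438
k=7 load: inc=0.142573, refl=0.142573·0.818182=0.1167; V=2.501243+0.142573+0.116651=2.7605
k=8 src: inc=0.116651, refl=0.116651·0.714286=0.0833; V=2.643816+0.116651+0.083322=2.8438
k=9 load: inc=0.083322, refl=0.083322·0.818182=0.0682; V=2.760467+0.083322+0.068172=2.9120
k=10 src: inc=0.068172, refl=0.068172·0.714286=0.0487; V=2.843789+0.068172+0.048695=2.9607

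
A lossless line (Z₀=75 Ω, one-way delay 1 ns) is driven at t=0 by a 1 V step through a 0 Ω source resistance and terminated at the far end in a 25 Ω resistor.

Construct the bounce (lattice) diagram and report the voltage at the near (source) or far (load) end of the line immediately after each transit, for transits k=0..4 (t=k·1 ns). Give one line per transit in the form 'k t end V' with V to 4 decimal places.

0 0 source 1.0000
1 1 load 0.5000
2 2 source 1.0000
3 3 load 0.7500
4 4 source 1.0000

Γ_L=-0.500000, Γ_S=-1.000000; launch V₁=1·75/75=1.000000
k=0 src: V=1.0000
k=1 load: inc=1.000000, refl=1.000000·-0.500000=-0.5000; V=0.000000+1.000000+-0.500000=0.5000
k=2 src: inc=-0.500000, refl=-0.500000·-1.000000=0.5000; V=1.000000+-0.500000+0.500000=1.0000
k=3 load: inc=0.500000, refl=0.500000·-0.500000=-0.2500; V=0.500000+0.500000+-0.250000=0.7500
k=4 src: inc=-0.250000, refl=-0.250000·-1.000000=0.2500; V=1.000000+-0.250000+0.250000=1.0000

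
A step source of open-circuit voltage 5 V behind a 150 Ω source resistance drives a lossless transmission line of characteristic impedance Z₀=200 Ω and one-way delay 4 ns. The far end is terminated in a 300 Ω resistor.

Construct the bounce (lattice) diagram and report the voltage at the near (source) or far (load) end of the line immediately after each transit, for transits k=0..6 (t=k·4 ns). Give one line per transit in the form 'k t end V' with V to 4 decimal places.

Γ_L=0.200000, Γ_S=-0.142857; launch V₁=5·200/350=2.857143
k=0 src: V=2.8571
k=1 load: inc=2.857143, refl=2.857143·0.200000=0.5714; V=0.000000+2.857143+0.571429=3.4286
k=2 src: inc=0.571429, refl=0.571429·-0.142857=-0.0816; V=2.857143+0.571429+-0.081633=3.3469
k=3 load: inc=-0.081633, refl=-0.081633·0.200000=-0.0163; V=3.428571+-0.081633+-0.016327=3.3306
k=4 src: inc=-0.016327, refl=-0.016327·-0.142857=0.0023; V=3.346939+-0.016327+0.002332=3.3329
k=5 load: inc=0.002332, refl=0.002332·0.200000=0.0005; V=3.330612+0.002332+0.000466=3.3334
k=6 src: inc=0.000466, refl=0.000466·-0.142857=-0.0001; V=3.332945+0.000466+-0.000067=3.3333

0 0 source 2.8571
1 4 load 3.4286
2 8 source 3.3469
3 12 load 3.3306
4 16 source 3.3329
5 20 load 3.3334
6 24 source 3.3333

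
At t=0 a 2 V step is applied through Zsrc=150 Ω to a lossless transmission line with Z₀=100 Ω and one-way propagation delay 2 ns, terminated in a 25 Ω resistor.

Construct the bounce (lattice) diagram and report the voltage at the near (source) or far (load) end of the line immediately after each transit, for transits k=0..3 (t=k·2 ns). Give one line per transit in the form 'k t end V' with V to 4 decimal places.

Γ_L=-0.600000, Γ_S=0.200000; launch V₁=2·100/250=0.800000
k=0 src: V=0.8000
k=1 load: inc=0.800000, refl=0.800000·-0.600000=-0.4800; V=0.000000+0.800000+-0.480000=0.3200
k=2 src: inc=-0.480000, refl=-0.480000·0.200000=-0.0960; V=0.800000+-0.480000+-0.096000=0.2240
k=3 load: inc=-0.096000, refl=-0.096000·-0.600000=0.0576; V=0.320000+-0.096000+0.057600=0.2816

0 0 source 0.8000
1 2 load 0.3200
2 4 source 0.2240
3 6 load 0.2816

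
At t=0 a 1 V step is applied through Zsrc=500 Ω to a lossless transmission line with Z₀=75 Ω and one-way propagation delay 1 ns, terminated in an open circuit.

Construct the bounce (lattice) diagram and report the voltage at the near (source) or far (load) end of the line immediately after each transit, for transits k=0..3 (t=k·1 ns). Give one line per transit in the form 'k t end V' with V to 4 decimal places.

0 0 source 0.1304
1 1 load 0.2609
2 2 source 0.3573
3 3 load 0.4537

Γ_L=1.000000, Γ_S=0.739130; launch V₁=1·75/575=0.130435
k=0 src: V=0.1304
k=1 load: inc=0.130435, refl=0.130435·1.000000=0.1304; V=0.000000+0.130435+0.130435=0.2609
k=2 src: inc=0.130435, refl=0.130435·0.739130=0.0964; V=0.130435+0.130435+0.096408=0.3573
k=3 load: inc=0.096408, refl=0.096408·1.000000=0.0964; V=0.260870+0.096408+0.096408=0.4537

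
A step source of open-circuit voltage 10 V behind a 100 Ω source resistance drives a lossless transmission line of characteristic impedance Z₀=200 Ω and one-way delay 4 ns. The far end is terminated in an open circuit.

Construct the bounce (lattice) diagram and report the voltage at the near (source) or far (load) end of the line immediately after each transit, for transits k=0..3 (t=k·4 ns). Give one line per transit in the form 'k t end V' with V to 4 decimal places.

Γ_L=1.000000, Γ_S=-0.333333; launch V₁=10·200/300=6.666667
k=0 src: V=6.6667
k=1 load: inc=6.666667, refl=6.666667·1.000000=6.6667; V=0.000000+6.666667+6.666667=13.3333
k=2 src: inc=6.666667, refl=6.666667·-0.333333=-2.2222; V=6.666667+6.666667+-2.222222=11.1111
k=3 load: inc=-2.222222, refl=-2.222222·1.000000=-2.2222; V=13.333333+-2.222222+-2.222222=8.8889

0 0 source 6.6667
1 4 load 13.3333
2 8 source 11.1111
3 12 load 8.8889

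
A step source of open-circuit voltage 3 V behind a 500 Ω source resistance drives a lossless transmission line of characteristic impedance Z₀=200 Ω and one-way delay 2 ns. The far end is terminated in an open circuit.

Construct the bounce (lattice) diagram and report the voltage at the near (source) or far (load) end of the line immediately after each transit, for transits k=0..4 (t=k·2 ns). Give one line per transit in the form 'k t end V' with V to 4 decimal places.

0 0 source 0.8571
1 2 load 1.7143
2 4 source 2.0816
3 6 load 2.4490
4 8 source 2.6064

Γ_L=1.000000, Γ_S=0.428571; launch V₁=3·200/700=0.857143
k=0 src: V=0.8571
k=1 load: inc=0.857143, refl=0.857143·1.000000=0.8571; V=0.000000+0.857143+0.857143=1.7143
k=2 src: inc=0.857143, refl=0.857143·0.428571=0.3673; V=0.857143+0.857143+0.367347=2.0816
k=3 load: inc=0.367347, refl=0.367347·1.000000=0.3673; V=1.714286+0.367347+0.367347=2.4490
k=4 src: inc=0.367347, refl=0.367347·0.428571=0.1574; V=2.081633+0.367347+0.157434=2.6064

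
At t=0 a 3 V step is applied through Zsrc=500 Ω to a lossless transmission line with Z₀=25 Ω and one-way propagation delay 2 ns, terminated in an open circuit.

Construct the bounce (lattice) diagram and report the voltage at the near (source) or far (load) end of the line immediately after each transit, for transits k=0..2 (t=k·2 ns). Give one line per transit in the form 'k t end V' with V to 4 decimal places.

0 0 source 0.1429
1 2 load 0.2857
2 4 source 0.4150

Γ_L=1.000000, Γ_S=0.904762; launch V₁=3·25/525=0.142857
k=0 src: V=0.1429
k=1 load: inc=0.142857, refl=0.142857·1.000000=0.1429; V=0.000000+0.142857+0.142857=0.2857
k=2 src: inc=0.142857, refl=0.142857·0.904762=0.1293; V=0.142857+0.142857+0.129252=0.4150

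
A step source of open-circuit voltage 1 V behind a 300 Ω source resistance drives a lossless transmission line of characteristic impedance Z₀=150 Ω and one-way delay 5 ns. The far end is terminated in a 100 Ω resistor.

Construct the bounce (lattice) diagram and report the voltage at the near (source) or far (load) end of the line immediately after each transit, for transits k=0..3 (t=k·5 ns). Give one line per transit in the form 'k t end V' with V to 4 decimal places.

0 0 source 0.3333
1 5 load 0.2667
2 10 source 0.2444
3 15 load 0.2489

Γ_L=-0.200000, Γ_S=0.333333; launch V₁=1·150/450=0.333333
k=0 src: V=0.3333
k=1 load: inc=0.333333, refl=0.333333·-0.200000=-0.0667; V=0.000000+0.333333+-0.066667=0.2667
k=2 src: inc=-0.066667, refl=-0.066667·0.333333=-0.0222; V=0.333333+-0.066667+-0.022222=0.2444
k=3 load: inc=-0.022222, refl=-0.022222·-0.200000=0.0044; V=0.266667+-0.022222+0.004444=0.2489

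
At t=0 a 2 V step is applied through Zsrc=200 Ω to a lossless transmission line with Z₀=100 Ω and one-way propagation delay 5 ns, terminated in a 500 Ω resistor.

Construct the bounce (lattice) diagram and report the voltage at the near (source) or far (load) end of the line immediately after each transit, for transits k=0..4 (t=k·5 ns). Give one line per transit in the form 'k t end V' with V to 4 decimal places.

0 0 source 0.6667
1 5 load 1.1111
2 10 source 1.2593
3 15 load 1.3580
4 20 source 1.3909

Γ_L=0.666667, Γ_S=0.333333; launch V₁=2·100/300=0.666667
k=0 src: V=0.6667
k=1 load: inc=0.666667, refl=0.666667·0.666667=0.4444; V=0.000000+0.666667+0.444444=1.1111
k=2 src: inc=0.444444, refl=0.444444·0.333333=0.1481; V=0.666667+0.444444+0.148148=1.2593
k=3 load: inc=0.148148, refl=0.148148·0.666667=0.0988; V=1.111111+0.148148+0.098765=1.3580
k=4 src: inc=0.098765, refl=0.098765·0.333333=0.0329; V=1.259259+0.098765+0.032922=1.3909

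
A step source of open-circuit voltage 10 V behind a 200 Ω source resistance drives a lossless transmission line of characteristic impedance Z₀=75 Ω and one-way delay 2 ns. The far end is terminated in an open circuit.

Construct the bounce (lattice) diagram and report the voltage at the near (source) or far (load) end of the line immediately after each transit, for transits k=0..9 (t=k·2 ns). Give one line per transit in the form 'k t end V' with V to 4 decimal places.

0 0 source 2.7273
1 2 load 5.4545
2 4 source 6.6942
3 6 load 7.9339
4 8 source 8.4974
5 10 load 9.0609
6 12 source 9.3170
7 14 load 9.5731
8 16 source 9.6895
9 18 load 9.8060

Γ_L=1.000000, Γ_S=0.454545; launch V₁=10·75/275=2.727273
k=0 src: V=2.7273
k=1 load: inc=2.727273, refl=2.727273·1.000000=2.7273; V=0.000000+2.727273+2.727273=5.4545
k=2 src: inc=2.727273, refl=2.727273·0.454545=1.2397; V=2.727273+2.727273+1.239669=6.6942
k=3 load: inc=1.239669, refl=1.239669·1.000000=1.2397; V=5.454545+1.239669+1.239669=7.9339
k=4 src: inc=1.239669, refl=1.239669·0.454545=0.5635; V=6.694215+1.239669+0.563486=8.4974
k=5 load: inc=0.563486, refl=0.563486·1.000000=0.5635; V=7.933884+0.563486+0.563486=9.0609
k=6 src: inc=0.563486, refl=0.563486·0.454545=0.2561; V=8.497370+0.563486+0.256130=9.3170
k=7 load: inc=0.256130, refl=0.256130·1.000000=0.2561; V=9.060856+0.256130+0.256130=9.5731
k=8 src: inc=0.256130, refl=0.256130·0.454545=0.1164; V=9.316987+0.256130+0.116423=9.6895
k=9 load: inc=0.116423, refl=0.116423·1.000000=0.1164; V=9.573117+0.116423+0.116423=9.8060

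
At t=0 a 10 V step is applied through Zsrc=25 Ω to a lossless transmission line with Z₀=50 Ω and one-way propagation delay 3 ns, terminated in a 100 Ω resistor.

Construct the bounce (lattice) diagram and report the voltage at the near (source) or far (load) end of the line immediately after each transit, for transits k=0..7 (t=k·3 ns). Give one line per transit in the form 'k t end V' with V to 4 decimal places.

Γ_L=0.333333, Γ_S=-0.333333; launch V₁=10·50/75=6.666667
k=0 src: V=6.6667
k=1 load: inc=6.666667, refl=6.666667·0.333333=2.2222; V=0.000000+6.666667+2.222222=8.8889
k=2 src: inc=2.222222, refl=2.222222·-0.333333=-0.7407; V=6.666667+2.222222+-0.740741=8.1481
k=3 load: inc=-0.740741, refl=-0.740741·0.333333=-0.2469; V=8.888889+-0.740741+-0.246914=7.9012
k=4 src: inc=-0.246914, refl=-0.246914·-0.333333=0.0823; V=8.148148+-0.246914+0.082305=7.9835
k=5 load: inc=0.082305, refl=0.082305·0.333333=0.0274; V=7.901235+0.082305+0.027435=8.0110
k=6 src: inc=0.027435, refl=0.027435·-0.333333=-0.0091; V=7.983539+0.027435+-0.009145=8.0018
k=7 load: inc=-0.009145, refl=-0.009145·0.333333=-0.0030; V=8.010974+-0.009145+-0.003048=7.9988

0 0 source 6.6667
1 3 load 8.8889
2 6 source 8.1481
3 9 load 7.9012
4 12 source 7.9835
5 15 load 8.0110
6 18 source 8.0018
7 21 load 7.9988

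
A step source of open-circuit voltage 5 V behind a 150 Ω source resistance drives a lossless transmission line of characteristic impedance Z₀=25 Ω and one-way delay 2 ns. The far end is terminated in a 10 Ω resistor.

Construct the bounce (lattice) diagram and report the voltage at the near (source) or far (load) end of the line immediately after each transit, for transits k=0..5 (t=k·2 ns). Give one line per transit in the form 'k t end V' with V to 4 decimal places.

Γ_L=-0.428571, Γ_S=0.714286; launch V₁=5·25/175=0.714286
k=0 src: V=0.7143
k=1 load: inc=0.714286, refl=0.714286·-0.428571=-0.3061; V=0.000000+0.714286+-0.306122=0.4082
k=2 src: inc=-0.306122, refl=-0.306122·0.714286=-0.2187; V=0.714286+-0.306122+-0.218659=0.1895
k=3 load: inc=-0.218659, refl=-0.218659·-0.428571=0.0937; V=0.408163+-0.218659+0.093711=0.2832
k=4 src: inc=0.093711, refl=0.093711·0.714286=0.0669; V=0.189504+0.093711+0.066936=0.3502
k=5 load: inc=0.066936, refl=0.066936·-0.428571=-0.0287; V=0.283215+0.066936+-0.028687=0.3215

0 0 source 0.7143
1 2 load 0.4082
2 4 source 0.1895
3 6 load 0.2832
4 8 source 0.3502
5 10 load 0.3215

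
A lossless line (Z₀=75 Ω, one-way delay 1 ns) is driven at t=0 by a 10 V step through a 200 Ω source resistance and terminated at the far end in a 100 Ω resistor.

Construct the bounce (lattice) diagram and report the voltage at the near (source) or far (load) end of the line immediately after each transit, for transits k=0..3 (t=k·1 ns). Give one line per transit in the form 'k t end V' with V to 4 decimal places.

0 0 source 2.7273
1 1 load 3.1169
2 2 source 3.2940
3 3 load 3.3193

Γ_L=0.142857, Γ_S=0.454545; launch V₁=10·75/275=2.727273
k=0 src: V=2.7273
k=1 load: inc=2.727273, refl=2.727273·0.142857=0.3896; V=0.000000+2.727273+0.389610=3.1169
k=2 src: inc=0.389610, refl=0.389610·0.454545=0.1771; V=2.727273+0.389610+0.177096=3.2940
k=3 load: inc=0.177096, refl=0.177096·0.142857=0.0253; V=3.116883+0.177096+0.025299=3.3193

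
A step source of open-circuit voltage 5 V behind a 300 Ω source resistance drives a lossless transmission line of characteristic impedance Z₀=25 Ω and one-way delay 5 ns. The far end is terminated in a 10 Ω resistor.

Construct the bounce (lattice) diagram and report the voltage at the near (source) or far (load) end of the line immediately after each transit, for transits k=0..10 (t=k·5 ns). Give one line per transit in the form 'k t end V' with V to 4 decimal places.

Γ_L=-0.428571, Γ_S=0.846154; launch V₁=5·25/325=0.384615
k=0 src: V=0.3846
k=1 load: inc=0.384615, refl=0.384615·-0.428571=-0.1648; V=0.000000+0.384615+-0.164835=0.2198
k=2 src: inc=-0.164835, refl=-0.164835·0.846154=-0.1395; V=0.384615+-0.164835+-0.139476=0.0803
k=3 load: inc=-0.139476, refl=-0.139476·-0.428571=0.0598; V=0.219780+-0.139476+0.059775=0.1401
k=4 src: inc=0.059775, refl=0.059775·0.846154=0.0506; V=0.080304+0.059775+0.050579=0.1907
k=5 load: inc=0.050579, refl=0.050579·-0.428571=-0.0217; V=0.140080+0.050579+-0.021677=0.1690
k=6 src: inc=-0.021677, refl=-0.021677·0.846154=-0.0183; V=0.190659+-0.021677+-0.018342=0.1506
k=7 load: inc=-0.018342, refl=-0.018342·-0.428571=0.0079; V=0.168982+-0.018342+0.007861=0.1585
k=8 src: inc=0.007861, refl=0.007861·0.846154=0.0067; V=0.150640+0.007861+0.006651=0.1652
k=9 load: inc=0.006651, refl=0.006651·-0.428571=-0.0029; V=0.158501+0.006651+-0.002851=0.1623
k=10 src: inc=-0.002851, refl=-0.002851·0.846154=-0.0024; V=0.165152+-0.002851+-0.002412=0.1599

0 0 source 0.3846
1 5 load 0.2198
2 10 source 0.0803
3 15 load 0.1401
4 20 source 0.1907
5 25 load 0.1690
6 30 source 0.1506
7 35 load 0.1585
8 40 source 0.1652
9 45 load 0.1623
10 50 source 0.1599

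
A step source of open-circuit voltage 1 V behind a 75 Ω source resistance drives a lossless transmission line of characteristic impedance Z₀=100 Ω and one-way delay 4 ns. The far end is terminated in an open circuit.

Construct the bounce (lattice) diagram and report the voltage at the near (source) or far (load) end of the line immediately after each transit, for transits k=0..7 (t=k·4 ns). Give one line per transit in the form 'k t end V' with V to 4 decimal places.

0 0 source 0.5714
1 4 load 1.1429
2 8 source 1.0612
3 12 load 0.9796
4 16 source 0.9913
5 20 load 1.0029
6 24 source 1.0012
7 28 load 0.9996

Γ_L=1.000000, Γ_S=-0.142857; launch V₁=1·100/175=0.571429
k=0 src: V=0.5714
k=1 load: inc=0.571429, refl=0.571429·1.000000=0.5714; V=0.000000+0.571429+0.571429=1.1429
k=2 src: inc=0.571429, refl=0.571429·-0.142857=-0.0816; V=0.571429+0.571429+-0.081633=1.0612
k=3 load: inc=-0.081633, refl=-0.081633·1.000000=-0.0816; V=1.142857+-0.081633+-0.081633=0.9796
k=4 src: inc=-0.081633, refl=-0.081633·-0.142857=0.0117; V=1.061224+-0.081633+0.011662=0.9913
k=5 load: inc=0.011662, refl=0.011662·1.000000=0.0117; V=0.979592+0.011662+0.011662=1.0029
k=6 src: inc=0.011662, refl=0.011662·-0.142857=-0.0017; V=0.991254+0.011662+-0.001666=1.0012
k=7 load: inc=-0.001666, refl=-0.001666·1.000000=-0.0017; V=1.002915+-0.001666+-0.001666=0.9996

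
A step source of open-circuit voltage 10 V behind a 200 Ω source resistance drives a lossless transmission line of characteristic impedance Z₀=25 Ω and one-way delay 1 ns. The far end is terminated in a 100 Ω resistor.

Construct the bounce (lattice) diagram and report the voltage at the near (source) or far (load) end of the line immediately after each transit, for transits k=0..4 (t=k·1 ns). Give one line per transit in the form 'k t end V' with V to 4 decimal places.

Γ_L=0.600000, Γ_S=0.777778; launch V₁=10·25/225=1.111111
k=0 src: V=1.1111
k=1 load: inc=1.111111, refl=1.111111·0.600000=0.6667; V=0.000000+1.111111+0.666667=1.7778
k=2 src: inc=0.666667, refl=0.666667·0.777778=0.5185; V=1.111111+0.666667+0.518519=2.2963
k=3 load: inc=0.518519, refl=0.518519·0.600000=0.3111; V=1.777778+0.518519+0.311111=2.6074
k=4 src: inc=0.311111, refl=0.311111·0.777778=0.2420; V=2.296296+0.311111+0.241975=2.8494

0 0 source 1.1111
1 1 load 1.7778
2 2 source 2.2963
3 3 load 2.6074
4 4 source 2.8494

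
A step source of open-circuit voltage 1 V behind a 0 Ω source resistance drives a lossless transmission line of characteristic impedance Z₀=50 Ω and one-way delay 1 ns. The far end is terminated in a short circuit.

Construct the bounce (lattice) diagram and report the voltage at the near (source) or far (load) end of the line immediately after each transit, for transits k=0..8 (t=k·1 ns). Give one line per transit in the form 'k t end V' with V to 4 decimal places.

Γ_L=-1.000000, Γ_S=-1.000000; launch V₁=1·50/50=1.000000
k=0 src: V=1.0000
k=1 load: inc=1.000000, refl=1.000000·-1.000000=-1.0000; V=0.000000+1.000000+-1.000000=0.0000
k=2 src: inc=-1.000000, refl=-1.000000·-1.000000=1.0000; V=1.000000+-1.000000+1.000000=1.0000
k=3 load: inc=1.000000, refl=1.000000·-1.000000=-1.0000; V=0.000000+1.000000+-1.000000=0.0000
k=4 src: inc=-1.000000, refl=-1.000000·-1.000000=1.0000; V=1.000000+-1.000000+1.000000=1.0000
k=5 load: inc=1.000000, refl=1.000000·-1.000000=-1.0000; V=0.000000+1.000000+-1.000000=0.0000
k=6 src: inc=-1.000000, refl=-1.000000·-1.000000=1.0000; V=1.000000+-1.000000+1.000000=1.0000
k=7 load: inc=1.000000, refl=1.000000·-1.000000=-1.0000; V=0.000000+1.000000+-1.000000=0.0000
k=8 src: inc=-1.000000, refl=-1.000000·-1.000000=1.0000; V=1.000000+-1.000000+1.000000=1.0000

0 0 source 1.0000
1 1 load 0.0000
2 2 source 1.0000
3 3 load 0.0000
4 4 source 1.0000
5 5 load 0.0000
6 6 source 1.0000
7 7 load 0.0000
8 8 source 1.0000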